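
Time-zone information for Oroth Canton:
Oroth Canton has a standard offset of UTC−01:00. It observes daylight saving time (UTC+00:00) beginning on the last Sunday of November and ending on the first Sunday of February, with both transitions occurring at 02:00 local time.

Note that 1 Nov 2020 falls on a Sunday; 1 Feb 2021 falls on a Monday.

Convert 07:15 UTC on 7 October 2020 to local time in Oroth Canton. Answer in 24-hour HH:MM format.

1 November 2020 is a Sunday, so Sundays fall on 1, 8, 15, 22, 29; the last is November 29.
1 February 2021 is a Monday, so the first Sunday is February 7.
At the standard offset (UTC−01:00), 07:15 UTC − 1h = 06:15 Oroth Canton standard time.
The standard-time date in Oroth Canton, 7 October 2020, does not fall between 29 November 2020 and 7 February 2021, so daylight saving is not in effect and Oroth Canton is at UTC−01:00.
07:15 UTC − 1h = 06:15 local.

06:15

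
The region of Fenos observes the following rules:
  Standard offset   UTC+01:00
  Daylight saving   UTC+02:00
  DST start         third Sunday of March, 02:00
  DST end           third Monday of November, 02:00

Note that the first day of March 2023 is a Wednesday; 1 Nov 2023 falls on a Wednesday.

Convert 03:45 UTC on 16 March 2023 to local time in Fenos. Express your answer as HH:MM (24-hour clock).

04:45

1 March 2023 is a Wednesday, so the first Sunday is March 5 and the third is March 19.
1 November 2023 is a Wednesday, so the first Monday is November 6 and the third is November 20.
At the standard offset (UTC+01:00), 03:45 UTC + 1h = 04:45 Fenos standard time.
The standard-time date in Fenos, 16 March 2023, does not fall between 19 March and 20 November, so daylight saving is not in effect and Fenos is at UTC+01:00.
03:45 UTC + 1h = 04:45 local.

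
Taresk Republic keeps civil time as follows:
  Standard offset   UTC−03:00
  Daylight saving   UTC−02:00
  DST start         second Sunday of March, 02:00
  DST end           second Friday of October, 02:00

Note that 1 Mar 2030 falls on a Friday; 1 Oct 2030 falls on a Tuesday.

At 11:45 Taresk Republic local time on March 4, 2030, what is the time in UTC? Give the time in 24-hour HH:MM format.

1 March 2030 is a Friday, so the first Sunday is March 3 and the second is March 10.
1 October 2030 is a Tuesday, so the first Friday is October 4 and the second is October 11.
March 4, 2030 does not fall between 10 March and 11 October, so daylight saving is not in effect and Taresk Republic is at UTC−03:00.
11:45 local + 3h = 14:45 UTC.

14:45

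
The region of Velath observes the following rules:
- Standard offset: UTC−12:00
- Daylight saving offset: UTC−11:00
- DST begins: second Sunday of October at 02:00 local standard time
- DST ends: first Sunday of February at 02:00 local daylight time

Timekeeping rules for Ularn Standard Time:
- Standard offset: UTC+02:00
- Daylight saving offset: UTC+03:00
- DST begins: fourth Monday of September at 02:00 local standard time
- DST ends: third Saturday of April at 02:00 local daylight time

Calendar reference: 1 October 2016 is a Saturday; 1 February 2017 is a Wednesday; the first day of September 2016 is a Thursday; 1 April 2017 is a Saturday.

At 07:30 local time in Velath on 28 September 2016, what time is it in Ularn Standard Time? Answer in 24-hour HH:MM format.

1 October 2016 is a Saturday, so the first Sunday is October 2 and the second is October 9.
1 February 2017 is a Wednesday, so the first Sunday is February 5.
28 September 2016 is outside the daylight-saving period (9 October 2016 – 5 February 2017), so Velath is on standard time, UTC−12:00.
07:30 Velath + 12h = 19:30 UTC.
1 September 2016 is a Thursday, so the first Monday is September 5 and the fourth is September 26.
1 April 2017 is a Saturday, so the first Saturday is April 1 and the third is April 15.
At the standard offset (UTC+02:00), 19:30 UTC + 2h = 21:30 Ularn Standard Time standard time.
The standard-time date in Ularn Standard Time, 28 September 2016, lies within the daylight-saving period (26 September 2016 – 15 April 2017), so Ularn Standard Time is on daylight time, UTC+03:00.
19:30 UTC + 3h = 22:30 Ularn Standard Time.

22:30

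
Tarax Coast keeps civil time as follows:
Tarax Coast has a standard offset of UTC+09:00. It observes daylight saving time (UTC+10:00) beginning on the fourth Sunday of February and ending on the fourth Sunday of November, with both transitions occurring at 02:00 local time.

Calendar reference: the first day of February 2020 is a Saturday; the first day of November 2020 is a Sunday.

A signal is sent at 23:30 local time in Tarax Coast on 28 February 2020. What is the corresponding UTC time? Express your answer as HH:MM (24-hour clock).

13:30

1 February 2020 is a Saturday, so the first Sunday is February 2 and the fourth is February 23.
1 November 2020 is a Sunday, so the first Sunday is November 1 and the fourth is November 22.
28 February 2020 falls between 23 February and 22 November, so daylight saving is in effect and Tarax Coast is at UTC+10:00.
23:30 local − 10h = 13:30 UTC.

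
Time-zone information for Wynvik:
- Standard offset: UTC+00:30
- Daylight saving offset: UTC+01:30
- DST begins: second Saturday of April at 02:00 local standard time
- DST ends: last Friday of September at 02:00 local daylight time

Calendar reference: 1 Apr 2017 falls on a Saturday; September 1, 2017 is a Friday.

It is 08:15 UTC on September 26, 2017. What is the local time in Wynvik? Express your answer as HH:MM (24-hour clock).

1 April 2017 is a Saturday, so the first Saturday is April 1 and the second is April 8.
1 September 2017 is a Friday, so Fridays fall on 1, 8, 15, 22, 29; the last is September 29.
At the standard offset (UTC+00:30), 08:15 UTC + 0h30m = 08:45 Wynvik standard time.
Daylight saving runs 8 April – 29 September; the standard-time date in Wynvik, September 26, 2017, is inside that window, so Wynvik is at UTC+01:30.
08:15 UTC + 1h30m = 09:45 local.

09:45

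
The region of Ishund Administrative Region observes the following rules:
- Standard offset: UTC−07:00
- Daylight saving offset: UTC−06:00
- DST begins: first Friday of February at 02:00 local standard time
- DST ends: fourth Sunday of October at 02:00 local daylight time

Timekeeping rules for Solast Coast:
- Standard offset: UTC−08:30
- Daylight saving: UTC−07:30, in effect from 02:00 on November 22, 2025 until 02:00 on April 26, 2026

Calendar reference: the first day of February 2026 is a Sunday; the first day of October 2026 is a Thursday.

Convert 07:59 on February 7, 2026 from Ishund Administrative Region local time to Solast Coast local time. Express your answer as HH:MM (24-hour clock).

06:29

1 February 2026 is a Sunday, so the first Friday is February 6.
1 October 2026 is a Thursday, so the first Sunday is October 4 and the fourth is October 25.
February 7, 2026 falls between 6 February and 25 October, so daylight saving is in effect and Ishund Administrative Region is at UTC−06:00.
07:59 Ishund Administrative Region + 6h = 13:59 UTC.
At the standard offset (UTC−08:30), 13:59 UTC − 8h30m = 05:29 Solast Coast standard time.
Daylight saving runs 22 November 2025 – 26 April 2026; the standard-time date in Solast Coast, February 7, 2026, is inside that window, so Solast Coast is at UTC−07:30.
13:59 UTC − 7h30m = 06:29 Solast Coast.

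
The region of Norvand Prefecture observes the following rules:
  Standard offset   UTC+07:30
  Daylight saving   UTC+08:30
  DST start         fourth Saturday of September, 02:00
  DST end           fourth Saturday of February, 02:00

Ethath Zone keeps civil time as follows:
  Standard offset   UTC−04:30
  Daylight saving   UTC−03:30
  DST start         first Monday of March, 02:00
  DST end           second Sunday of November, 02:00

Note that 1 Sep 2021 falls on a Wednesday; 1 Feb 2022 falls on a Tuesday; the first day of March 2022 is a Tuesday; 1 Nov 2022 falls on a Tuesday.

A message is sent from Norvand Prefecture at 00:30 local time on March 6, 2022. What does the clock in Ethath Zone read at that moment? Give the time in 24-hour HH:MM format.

1 September 2021 is a Wednesday, so the first Saturday is September 4 and the fourth is September 25.
1 February 2022 is a Tuesday, so the first Saturday is February 5 and the fourth is February 26.
March 6, 2022 is outside the daylight-saving period (25 September 2021 – 26 February 2022), so Norvand Prefecture is on standard time, UTC+07:30.
00:30 Norvand Prefecture − 7h30m = 17:00 UTC (rolling into the previous day, 5 March 2022).
1 March 2022 is a Tuesday, so the first Monday is March 7.
1 November 2022 is a Tuesday, so the first Sunday is November 6 and the second is November 13.
At the standard offset (UTC−04:30), 17:00 UTC − 4h30m = 12:30 Ethath Zone standard time.
The standard-time date in Ethath Zone, March 5, 2022, is outside the daylight-saving period (7 March – 13 November), so Ethath Zone is on standard time, UTC−04:30.
17:00 UTC − 4h30m = 12:30 Ethath Zone.

12:30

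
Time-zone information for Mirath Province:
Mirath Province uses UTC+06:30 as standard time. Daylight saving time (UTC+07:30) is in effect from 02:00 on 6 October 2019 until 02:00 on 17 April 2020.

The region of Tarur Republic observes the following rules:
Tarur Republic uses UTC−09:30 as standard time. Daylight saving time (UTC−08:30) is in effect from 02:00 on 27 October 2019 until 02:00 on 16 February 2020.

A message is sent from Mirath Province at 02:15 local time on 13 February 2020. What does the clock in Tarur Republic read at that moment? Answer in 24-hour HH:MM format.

10:15

Daylight saving runs 6 October 2019 – 17 April 2020; 13 February 2020 is inside that window, so Mirath Province is at UTC+07:30.
02:15 Mirath Province − 7h30m = 18:45 UTC (rolling into the previous day, 12 February 2020).
At the standard offset (UTC−09:30), 18:45 UTC − 9h30m = 09:15 Tarur Republic standard time.
The standard-time date in Tarur Republic, 12 February 2020, lies within the daylight-saving period (27 October 2019 – 16 February 2020), so Tarur Republic is on daylight time, UTC−08:30.
18:45 UTC − 8h30m = 10:15 Tarur Republic.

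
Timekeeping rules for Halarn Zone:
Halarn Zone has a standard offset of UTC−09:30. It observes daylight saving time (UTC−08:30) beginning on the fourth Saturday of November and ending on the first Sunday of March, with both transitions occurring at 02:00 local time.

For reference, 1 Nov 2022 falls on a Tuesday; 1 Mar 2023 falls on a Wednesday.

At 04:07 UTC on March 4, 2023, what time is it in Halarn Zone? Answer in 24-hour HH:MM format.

19:37

1 November 2022 is a Tuesday, so the first Saturday is November 5 and the fourth is November 26.
1 March 2023 is a Wednesday, so the first Sunday is March 5.
At the standard offset (UTC−09:30), 04:07 UTC − 9h30m = 18:37 Halarn Zone standard time (rolling into the previous day, 3 March 2023).
Daylight saving runs 26 November 2022 – 5 March 2023; the standard-time date in Halarn Zone, March 3, 2023, is inside that window, so Halarn Zone is at UTC−08:30.
04:07 UTC − 8h30m = 19:37 local (rolling into the previous day, 3 March 2023).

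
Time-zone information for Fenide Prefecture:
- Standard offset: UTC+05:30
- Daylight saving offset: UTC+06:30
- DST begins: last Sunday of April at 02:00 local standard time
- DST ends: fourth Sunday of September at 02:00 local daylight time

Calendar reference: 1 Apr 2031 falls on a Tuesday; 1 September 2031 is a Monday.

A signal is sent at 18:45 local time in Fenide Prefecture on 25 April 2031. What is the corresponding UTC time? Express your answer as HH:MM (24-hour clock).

1 April 2031 is a Tuesday, so Sundays fall on 6, 13, 20, 27; the last is April 27.
1 September 2031 is a Monday, so the first Sunday is September 7 and the fourth is September 28.
25 April 2031 is outside the daylight-saving period (27 April – 28 September), so Fenide Prefecture is on standard time, UTC+05:30.
18:45 local − 5h30m = 13:15 UTC.

13:15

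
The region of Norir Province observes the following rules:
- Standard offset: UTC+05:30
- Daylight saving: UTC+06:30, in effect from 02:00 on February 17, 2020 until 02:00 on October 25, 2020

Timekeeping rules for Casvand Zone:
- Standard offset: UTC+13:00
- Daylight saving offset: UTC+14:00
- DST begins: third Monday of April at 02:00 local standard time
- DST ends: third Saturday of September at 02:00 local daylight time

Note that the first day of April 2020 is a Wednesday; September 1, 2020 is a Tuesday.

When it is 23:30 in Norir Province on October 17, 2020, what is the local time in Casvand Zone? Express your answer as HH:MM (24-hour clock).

06:00

Daylight saving runs 17 February – 25 October; October 17, 2020 is inside that window, so Norir Province is at UTC+06:30.
23:30 Norir Province − 6h30m = 17:00 UTC.
1 April 2020 is a Wednesday, so the first Monday is April 6 and the third is April 20.
1 September 2020 is a Tuesday, so the first Saturday is September 5 and the third is September 19.
At the standard offset (UTC+13:00), 17:00 UTC + 13h = 06:00 Casvand Zone standard time (rolling into the next day, 18 October 2020).
The standard-time date in Casvand Zone, October 18, 2020, does not fall between 20 April and 19 September, so daylight saving is not in effect and Casvand Zone is at UTC+13:00.
17:00 UTC + 13h = 06:00 Casvand Zone (rolling into the next day, 18 October 2020).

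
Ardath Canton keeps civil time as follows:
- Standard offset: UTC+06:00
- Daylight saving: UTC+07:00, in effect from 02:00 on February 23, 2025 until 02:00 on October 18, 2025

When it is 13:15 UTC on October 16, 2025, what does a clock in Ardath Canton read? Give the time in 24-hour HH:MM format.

At the standard offset (UTC+06:00), 13:15 UTC + 6h = 19:15 Ardath Canton standard time.
The standard-time date in Ardath Canton, October 16, 2025, falls between 23 February and 18 October, so daylight saving is in effect and Ardath Canton is at UTC+07:00.
13:15 UTC + 7h = 20:15 local.

20:15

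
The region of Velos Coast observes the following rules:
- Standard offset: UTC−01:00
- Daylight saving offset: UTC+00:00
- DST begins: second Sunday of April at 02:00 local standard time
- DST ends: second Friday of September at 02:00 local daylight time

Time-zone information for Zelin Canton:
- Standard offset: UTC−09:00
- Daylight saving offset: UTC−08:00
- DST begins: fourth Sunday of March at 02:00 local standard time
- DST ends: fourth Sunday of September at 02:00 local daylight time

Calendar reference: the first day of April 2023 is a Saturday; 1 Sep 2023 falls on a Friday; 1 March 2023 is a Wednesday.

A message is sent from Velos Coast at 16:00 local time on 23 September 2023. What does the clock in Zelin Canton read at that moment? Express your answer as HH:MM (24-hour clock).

09:00

1 April 2023 is a Saturday, so the first Sunday is April 2 and the second is April 9.
1 September 2023 is a Friday, so the first Friday is September 1 and the second is September 8.
23 September 2023 does not fall between 9 April and 8 September, so daylight saving is not in effect and Velos Coast is at UTC−01:00.
16:00 Velos Coast + 1h = 17:00 UTC.
1 March 2023 is a Wednesday, so the first Sunday is March 5 and the fourth is March 26.
1 September 2023 is a Friday, so the first Sunday is September 3 and the fourth is September 24.
At the standard offset (UTC−09:00), 17:00 UTC − 9h = 08:00 Zelin Canton standard time.
The standard-time date in Zelin Canton, 23 September 2023, lies within the daylight-saving period (26 March – 24 September), so Zelin Canton is on daylight time, UTC−08:00.
17:00 UTC − 8h = 09:00 Zelin Canton.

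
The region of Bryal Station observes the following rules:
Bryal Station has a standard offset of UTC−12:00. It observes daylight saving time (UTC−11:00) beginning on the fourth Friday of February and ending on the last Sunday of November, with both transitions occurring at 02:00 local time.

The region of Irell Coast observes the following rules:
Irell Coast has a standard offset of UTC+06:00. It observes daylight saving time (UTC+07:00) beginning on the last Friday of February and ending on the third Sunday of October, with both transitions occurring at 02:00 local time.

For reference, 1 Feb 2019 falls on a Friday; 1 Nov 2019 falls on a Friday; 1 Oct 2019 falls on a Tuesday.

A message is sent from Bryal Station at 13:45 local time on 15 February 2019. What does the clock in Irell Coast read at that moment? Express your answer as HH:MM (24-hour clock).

07:45

1 February 2019 is a Friday, so the first Friday is February 1 and the fourth is February 22.
1 November 2019 is a Friday, so Sundays fall on 3, 10, 17, 24; the last is November 24.
Daylight saving runs 22 February – 24 November; 15 February 2019 is outside that window, so Bryal Station is on standard time at UTC−12:00.
13:45 Bryal Station + 12h = 01:45 UTC (rolling into the next day, 16 February 2019).
1 February 2019 is a Friday, so Fridays fall on 1, 8, 15, 22; the last is February 22.
1 October 2019 is a Tuesday, so the first Sunday is October 6 and the third is October 20.
At the standard offset (UTC+06:00), 01:45 UTC + 6h = 07:45 Irell Coast standard time.
Daylight saving runs 22 February – 20 October; the standard-time date in Irell Coast, 16 February 2019, is outside that window, so Irell Coast is on standard time at UTC+06:00.
01:45 UTC + 6h = 07:45 Irell Coast.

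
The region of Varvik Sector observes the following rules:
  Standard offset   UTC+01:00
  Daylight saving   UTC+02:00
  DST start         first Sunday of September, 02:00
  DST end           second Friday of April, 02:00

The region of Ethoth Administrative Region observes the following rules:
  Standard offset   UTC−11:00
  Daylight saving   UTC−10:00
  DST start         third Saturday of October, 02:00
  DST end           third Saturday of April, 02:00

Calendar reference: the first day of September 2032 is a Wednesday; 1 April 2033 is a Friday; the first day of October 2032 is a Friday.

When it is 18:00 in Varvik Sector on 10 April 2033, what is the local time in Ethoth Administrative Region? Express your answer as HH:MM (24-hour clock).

07:00

1 September 2032 is a Wednesday, so the first Sunday is September 5.
1 April 2033 is a Friday, so the first Friday is April 1 and the second is April 8.
10 April 2033 does not fall between 5 September 2032 and 8 April 2033, so daylight saving is not in effect and Varvik Sector is at UTC+01:00.
18:00 Varvik Sector − 1h = 17:00 UTC.
1 October 2032 is a Friday, so the first Saturday is October 2 and the third is October 16.
1 April 2033 is a Friday, so the first Saturday is April 2 and the third is April 16.
At the standard offset (UTC−11:00), 17:00 UTC − 11h = 06:00 Ethoth Administrative Region standard time.
Daylight saving runs 16 October 2032 – 16 April 2033; the standard-time date in Ethoth Administrative Region, 10 April 2033, is inside that window, so Ethoth Administrative Region is at UTC−10:00.
17:00 UTC − 10h = 07:00 Ethoth Administrative Region.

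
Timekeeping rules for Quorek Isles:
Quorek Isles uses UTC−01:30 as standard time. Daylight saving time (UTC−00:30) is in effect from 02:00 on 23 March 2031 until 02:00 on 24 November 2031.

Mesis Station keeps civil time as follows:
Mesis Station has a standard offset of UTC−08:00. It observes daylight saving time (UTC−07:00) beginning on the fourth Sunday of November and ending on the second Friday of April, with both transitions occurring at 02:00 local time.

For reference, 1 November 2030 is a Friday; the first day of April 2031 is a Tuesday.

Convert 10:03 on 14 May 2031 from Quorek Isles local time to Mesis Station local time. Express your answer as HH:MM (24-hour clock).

02:33

14 May 2031 falls between 23 March and 24 November, so daylight saving is in effect and Quorek Isles is at UTC−00:30.
10:03 Quorek Isles + 0h30m = 10:33 UTC.
1 November 2030 is a Friday, so the first Sunday is November 3 and the fourth is November 24.
1 April 2031 is a Tuesday, so the first Friday is April 4 and the second is April 11.
At the standard offset (UTC−08:00), 10:33 UTC − 8h = 02:33 Mesis Station standard time.
The standard-time date in Mesis Station, 14 May 2031, does not fall between 24 November 2030 and 11 April 2031, so daylight saving is not in effect and Mesis Station is at UTC−08:00.
10:33 UTC − 8h = 02:33 Mesis Station.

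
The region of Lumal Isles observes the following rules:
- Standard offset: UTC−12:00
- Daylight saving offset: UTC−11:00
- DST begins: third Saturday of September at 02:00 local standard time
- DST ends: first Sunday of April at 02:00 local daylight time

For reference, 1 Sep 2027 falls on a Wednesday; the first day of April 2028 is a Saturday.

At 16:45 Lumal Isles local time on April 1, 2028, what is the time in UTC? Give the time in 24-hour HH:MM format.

03:45

1 September 2027 is a Wednesday, so the first Saturday is September 4 and the third is September 18.
1 April 2028 is a Saturday, so the first Sunday is April 2.
April 1, 2028 falls between 18 September 2027 and 2 April 2028, so daylight saving is in effect and Lumal Isles is at UTC−11:00.
16:45 local + 11h = 03:45 UTC (rolling into the next day, 2 April 2028).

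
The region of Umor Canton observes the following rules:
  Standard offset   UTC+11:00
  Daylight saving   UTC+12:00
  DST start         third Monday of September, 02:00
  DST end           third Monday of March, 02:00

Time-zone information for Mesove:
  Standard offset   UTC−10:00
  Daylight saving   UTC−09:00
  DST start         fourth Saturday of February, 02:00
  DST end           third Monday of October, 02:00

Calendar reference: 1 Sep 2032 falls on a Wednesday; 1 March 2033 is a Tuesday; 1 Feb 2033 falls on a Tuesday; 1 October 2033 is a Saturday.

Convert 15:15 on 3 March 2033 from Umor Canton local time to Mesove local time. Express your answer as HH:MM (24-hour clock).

1 September 2032 is a Wednesday, so the first Monday is September 6 and the third is September 20.
1 March 2033 is a Tuesday, so the first Monday is March 7 and the third is March 21.
3 March 2033 lies within the daylight-saving period (20 September 2032 – 21 March 2033), so Umor Canton is on daylight time, UTC+12:00.
15:15 Umor Canton − 12h = 03:15 UTC.
1 February 2033 is a Tuesday, so the first Saturday is February 5 and the fourth is February 26.
1 October 2033 is a Saturday, so the first Monday is October 3 and the third is October 17.
At the standard offset (UTC−10:00), 03:15 UTC − 10h = 17:15 Mesove standard time (rolling into the previous day, 2 March 2033).
The standard-time date in Mesove, 2 March 2033, lies within the daylight-saving period (26 February – 17 October), so Mesove is on daylight time, UTC−09:00.
03:15 UTC − 9h = 18:15 Mesove (rolling into the previous day, 2 March 2033).

18:15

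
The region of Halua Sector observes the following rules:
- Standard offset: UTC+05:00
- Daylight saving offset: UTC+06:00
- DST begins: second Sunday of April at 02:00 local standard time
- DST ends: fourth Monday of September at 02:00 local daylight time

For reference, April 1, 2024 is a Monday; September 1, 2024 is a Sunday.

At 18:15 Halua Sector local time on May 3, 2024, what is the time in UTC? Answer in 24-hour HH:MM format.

1 April 2024 is a Monday, so the first Sunday is April 7 and the second is April 14.
1 September 2024 is a Sunday, so the first Monday is September 2 and the fourth is September 23.
Daylight saving runs 14 April – 23 September; May 3, 2024 is inside that window, so Halua Sector is at UTC+06:00.
18:15 local − 6h = 12:15 UTC.

12:15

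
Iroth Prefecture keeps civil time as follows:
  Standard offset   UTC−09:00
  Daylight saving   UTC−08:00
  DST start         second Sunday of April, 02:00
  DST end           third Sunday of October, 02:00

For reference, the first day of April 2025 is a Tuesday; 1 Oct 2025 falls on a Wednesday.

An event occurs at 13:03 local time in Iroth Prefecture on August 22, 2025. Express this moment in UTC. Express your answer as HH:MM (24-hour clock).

21:03

1 April 2025 is a Tuesday, so the first Sunday is April 6 and the second is April 13.
1 October 2025 is a Wednesday, so the first Sunday is October 5 and the third is October 19.
August 22, 2025 falls between 13 April and 19 October, so daylight saving is in effect and Iroth Prefecture is at UTC−08:00.
13:03 local + 8h = 21:03 UTC.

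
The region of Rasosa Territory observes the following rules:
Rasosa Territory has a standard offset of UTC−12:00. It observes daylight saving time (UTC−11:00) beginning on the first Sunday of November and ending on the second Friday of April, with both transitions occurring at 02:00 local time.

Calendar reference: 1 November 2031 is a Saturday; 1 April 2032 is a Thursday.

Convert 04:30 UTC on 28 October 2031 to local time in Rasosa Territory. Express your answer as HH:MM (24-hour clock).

16:30

1 November 2031 is a Saturday, so the first Sunday is November 2.
1 April 2032 is a Thursday, so the first Friday is April 2 and the second is April 9.
At the standard offset (UTC−12:00), 04:30 UTC − 12h = 16:30 Rasosa Territory standard time (rolling into the previous day, 27 October 2031).
The standard-time date in Rasosa Territory, 27 October 2031, is outside the daylight-saving period (2 November 2031 – 9 April 2032), so Rasosa Territory is on standard time, UTC−12:00.
04:30 UTC − 12h = 16:30 local (rolling into the previous day, 27 October 2031).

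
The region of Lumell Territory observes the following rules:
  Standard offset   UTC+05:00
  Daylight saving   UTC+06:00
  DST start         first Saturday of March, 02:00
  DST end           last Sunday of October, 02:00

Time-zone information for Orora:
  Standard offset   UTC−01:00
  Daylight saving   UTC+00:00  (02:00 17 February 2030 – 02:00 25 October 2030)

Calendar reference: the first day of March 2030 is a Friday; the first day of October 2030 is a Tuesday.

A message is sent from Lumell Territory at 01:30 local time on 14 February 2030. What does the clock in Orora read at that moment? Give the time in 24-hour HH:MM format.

19:30

1 March 2030 is a Friday, so the first Saturday is March 2.
1 October 2030 is a Tuesday, so Sundays fall on 6, 13, 20, 27; the last is October 27.
14 February 2030 does not fall between 2 March and 27 October, so daylight saving is not in effect and Lumell Territory is at UTC+05:00.
01:30 Lumell Territory − 5h = 20:30 UTC (rolling into the previous day, 13 February 2030).
At the standard offset (UTC−01:00), 20:30 UTC − 1h = 19:30 Orora standard time.
Daylight saving runs 17 February – 25 October; the standard-time date in Orora, 13 February 2030, is outside that window, so Orora is on standard time at UTC−01:00.
20:30 UTC − 1h = 19:30 Orora.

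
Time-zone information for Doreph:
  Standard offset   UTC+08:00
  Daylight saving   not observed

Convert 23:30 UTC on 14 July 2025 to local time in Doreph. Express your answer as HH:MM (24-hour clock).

07:30

Doreph has no daylight saving, so its offset is UTC+08:00 year-round.
23:30 UTC + 8h = 07:30 local (rolling into the next day, 15 July 2025).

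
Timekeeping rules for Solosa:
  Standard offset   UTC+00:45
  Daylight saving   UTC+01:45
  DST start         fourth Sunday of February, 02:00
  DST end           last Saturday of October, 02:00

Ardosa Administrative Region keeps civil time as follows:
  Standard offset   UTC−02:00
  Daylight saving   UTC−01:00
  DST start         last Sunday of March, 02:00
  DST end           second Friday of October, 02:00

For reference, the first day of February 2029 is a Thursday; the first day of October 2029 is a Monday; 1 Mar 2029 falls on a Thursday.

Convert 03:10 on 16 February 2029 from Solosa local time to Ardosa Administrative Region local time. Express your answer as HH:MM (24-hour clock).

00:25

1 February 2029 is a Thursday, so the first Sunday is February 4 and the fourth is February 25.
1 October 2029 is a Monday, so Saturdays fall on 6, 13, 20, 27; the last is October 27.
16 February 2029 is outside the daylight-saving period (25 February – 27 October), so Solosa is on standard time, UTC+00:45.
03:10 Solosa − 0h45m = 02:25 UTC.
1 March 2029 is a Thursday, so Sundays fall on 4, 11, 18, 25; the last is March 25.
1 October 2029 is a Monday, so the first Friday is October 5 and the second is October 12.
At the standard offset (UTC−02:00), 02:25 UTC − 2h = 00:25 Ardosa Administrative Region standard time.
The standard-time date in Ardosa Administrative Region, 16 February 2029, does not fall between 25 March and 12 October, so daylight saving is not in effect and Ardosa Administrative Region is at UTC−02:00.
02:25 UTC − 2h = 00:25 Ardosa Administrative Region.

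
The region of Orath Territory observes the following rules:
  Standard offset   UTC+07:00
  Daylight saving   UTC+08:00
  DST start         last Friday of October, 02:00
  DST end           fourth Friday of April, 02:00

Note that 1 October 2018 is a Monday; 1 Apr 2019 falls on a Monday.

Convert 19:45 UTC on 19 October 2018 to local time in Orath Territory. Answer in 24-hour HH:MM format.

1 October 2018 is a Monday, so Fridays fall on 5, 12, 19, 26; the last is October 26.
1 April 2019 is a Monday, so the first Friday is April 5 and the fourth is April 26.
At the standard offset (UTC+07:00), 19:45 UTC + 7h = 02:45 Orath Territory standard time (rolling into the next day, 20 October 2018).
The standard-time date in Orath Territory, 20 October 2018, is outside the daylight-saving period (26 October 2018 – 26 April 2019), so Orath Territory is on standard time, UTC+07:00.
19:45 UTC + 7h = 02:45 local (rolling into the next day, 20 October 2018).

02:45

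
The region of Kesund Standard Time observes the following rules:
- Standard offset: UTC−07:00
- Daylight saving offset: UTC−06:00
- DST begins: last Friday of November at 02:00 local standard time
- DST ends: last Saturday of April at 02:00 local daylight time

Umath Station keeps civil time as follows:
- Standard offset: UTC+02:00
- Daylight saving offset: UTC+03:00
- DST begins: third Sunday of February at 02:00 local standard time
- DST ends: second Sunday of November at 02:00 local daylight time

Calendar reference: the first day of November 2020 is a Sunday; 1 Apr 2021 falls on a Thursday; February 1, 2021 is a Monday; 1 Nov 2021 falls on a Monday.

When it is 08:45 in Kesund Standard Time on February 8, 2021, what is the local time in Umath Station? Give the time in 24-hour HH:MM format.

16:45

1 November 2020 is a Sunday, so Fridays fall on 6, 13, 20, 27; the last is November 27.
1 April 2021 is a Thursday, so Saturdays fall on 3, 10, 17, 24; the last is April 24.
February 8, 2021 falls between 27 November 2020 and 24 April 2021, so daylight saving is in effect and Kesund Standard Time is at UTC−06:00.
08:45 Kesund Standard Time + 6h = 14:45 UTC.
1 February 2021 is a Monday, so the first Sunday is February 7 and the third is February 21.
1 November 2021 is a Monday, so the first Sunday is November 7 and the second is November 14.
At the standard offset (UTC+02:00), 14:45 UTC + 2h = 16:45 Umath Station standard time.
Daylight saving runs 21 February – 14 November; the standard-time date in Umath Station, February 8, 2021, is outside that window, so Umath Station is on standard time at UTC+02:00.
14:45 UTC + 2h = 16:45 Umath Station.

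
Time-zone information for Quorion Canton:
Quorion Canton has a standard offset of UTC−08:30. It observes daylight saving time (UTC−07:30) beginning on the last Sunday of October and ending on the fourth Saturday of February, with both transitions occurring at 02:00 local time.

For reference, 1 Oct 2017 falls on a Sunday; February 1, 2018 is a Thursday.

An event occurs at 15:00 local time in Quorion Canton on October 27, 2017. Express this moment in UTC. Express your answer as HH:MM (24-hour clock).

1 October 2017 is a Sunday, so Sundays fall on 1, 8, 15, 22, 29; the last is October 29.
1 February 2018 is a Thursday, so the first Saturday is February 3 and the fourth is February 24.
October 27, 2017 does not fall between 29 October 2017 and 24 February 2018, so daylight saving is not in effect and Quorion Canton is at UTC−08:30.
15:00 local + 8h30m = 23:30 UTC.

23:30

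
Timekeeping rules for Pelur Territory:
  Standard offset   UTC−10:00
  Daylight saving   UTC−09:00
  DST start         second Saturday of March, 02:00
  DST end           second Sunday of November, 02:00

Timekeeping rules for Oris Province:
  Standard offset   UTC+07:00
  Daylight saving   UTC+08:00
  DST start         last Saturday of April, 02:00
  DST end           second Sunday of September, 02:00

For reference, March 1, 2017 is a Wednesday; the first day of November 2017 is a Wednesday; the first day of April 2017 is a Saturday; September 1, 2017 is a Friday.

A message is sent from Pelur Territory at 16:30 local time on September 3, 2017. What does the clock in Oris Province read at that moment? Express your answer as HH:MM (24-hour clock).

1 March 2017 is a Wednesday, so the first Saturday is March 4 and the second is March 11.
1 November 2017 is a Wednesday, so the first Sunday is November 5 and the second is November 12.
Daylight saving runs 11 March – 12 November; September 3, 2017 is inside that window, so Pelur Territory is at UTC−09:00.
16:30 Pelur Territory + 9h = 01:30 UTC (rolling into the next day, 4 September 2017).
1 April 2017 is a Saturday, so Saturdays fall on 1, 8, 15, 22, 29; the last is April 29.
1 September 2017 is a Friday, so the first Sunday is September 3 and the second is September 10.
At the standard offset (UTC+07:00), 01:30 UTC + 7h = 08:30 Oris Province standard time.
The standard-time date in Oris Province, September 4, 2017, falls between 29 April and 10 September, so daylight saving is in effect and Oris Province is at UTC+08:00.
01:30 UTC + 8h = 09:30 Oris Province.

09:30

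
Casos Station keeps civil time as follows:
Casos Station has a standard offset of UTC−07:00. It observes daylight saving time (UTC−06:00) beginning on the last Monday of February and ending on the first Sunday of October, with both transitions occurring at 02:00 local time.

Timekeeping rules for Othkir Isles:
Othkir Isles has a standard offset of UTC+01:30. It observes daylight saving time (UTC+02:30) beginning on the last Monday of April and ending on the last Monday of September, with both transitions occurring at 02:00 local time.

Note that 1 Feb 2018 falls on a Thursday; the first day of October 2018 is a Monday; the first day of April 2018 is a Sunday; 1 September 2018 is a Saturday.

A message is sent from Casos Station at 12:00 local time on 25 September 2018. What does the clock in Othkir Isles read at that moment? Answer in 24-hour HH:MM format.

19:30

1 February 2018 is a Thursday, so Mondays fall on 5, 12, 19, 26; the last is February 26.
1 October 2018 is a Monday, so the first Sunday is October 7.
25 September 2018 lies within the daylight-saving period (26 February – 7 October), so Casos Station is on daylight time, UTC−06:00.
12:00 Casos Station + 6h = 18:00 UTC.
1 April 2018 is a Sunday, so Mondays fall on 2, 9, 16, 23, 30; the last is April 30.
1 September 2018 is a Saturday, so Mondays fall on 3, 10, 17, 24; the last is September 24.
At the standard offset (UTC+01:30), 18:00 UTC + 1h30m = 19:30 Othkir Isles standard time.
The standard-time date in Othkir Isles, 25 September 2018, does not fall between 30 April and 24 September, so daylight saving is not in effect and Othkir Isles is at UTC+01:30.
18:00 UTC + 1h30m = 19:30 Othkir Isles.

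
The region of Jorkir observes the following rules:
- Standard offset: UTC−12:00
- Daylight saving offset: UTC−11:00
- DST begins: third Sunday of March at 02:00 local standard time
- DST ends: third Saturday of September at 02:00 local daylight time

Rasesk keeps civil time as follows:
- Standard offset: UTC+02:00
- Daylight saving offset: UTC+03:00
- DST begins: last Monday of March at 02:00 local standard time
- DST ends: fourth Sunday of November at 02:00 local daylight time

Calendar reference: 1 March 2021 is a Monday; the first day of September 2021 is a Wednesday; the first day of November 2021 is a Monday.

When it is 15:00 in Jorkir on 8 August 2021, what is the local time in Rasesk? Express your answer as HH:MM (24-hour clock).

1 March 2021 is a Monday, so the first Sunday is March 7 and the third is March 21.
1 September 2021 is a Wednesday, so the first Saturday is September 4 and the third is September 18.
8 August 2021 lies within the daylight-saving period (21 March – 18 September), so Jorkir is on daylight time, UTC−11:00.
15:00 Jorkir + 11h = 02:00 UTC (rolling into the next day, 9 August 2021).
1 March 2021 is a Monday, so Mondays fall on 1, 8, 15, 22, 29; the last is March 29.
1 November 2021 is a Monday, so the first Sunday is November 7 and the fourth is November 28.
At the standard offset (UTC+02:00), 02:00 UTC + 2h = 04:00 Rasesk standard time.
The standard-time date in Rasesk, 9 August 2021, falls between 29 March and 28 November, so daylight saving is in effect and Rasesk is at UTC+03:00.
02:00 UTC + 3h = 05:00 Rasesk.

05:00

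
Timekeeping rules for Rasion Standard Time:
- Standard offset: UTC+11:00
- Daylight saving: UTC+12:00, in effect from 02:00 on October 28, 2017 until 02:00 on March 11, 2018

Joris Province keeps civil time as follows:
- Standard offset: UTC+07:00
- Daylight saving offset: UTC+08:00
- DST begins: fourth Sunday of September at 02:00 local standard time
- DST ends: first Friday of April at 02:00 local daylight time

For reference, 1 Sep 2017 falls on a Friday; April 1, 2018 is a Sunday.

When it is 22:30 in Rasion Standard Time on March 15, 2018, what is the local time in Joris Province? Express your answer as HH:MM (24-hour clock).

March 15, 2018 is outside the daylight-saving period (28 October 2017 – 11 March 2018), so Rasion Standard Time is on standard time, UTC+11:00.
22:30 Rasion Standard Time − 11h = 11:30 UTC.
1 September 2017 is a Friday, so the first Sunday is September 3 and the fourth is September 24.
1 April 2018 is a Sunday, so the first Friday is April 6.
At the standard offset (UTC+07:00), 11:30 UTC + 7h = 18:30 Joris Province standard time.
The standard-time date in Joris Province, March 15, 2018, lies within the daylight-saving period (24 September 2017 – 6 April 2018), so Joris Province is on daylight time, UTC+08:00.
11:30 UTC + 8h = 19:30 Joris Province.

19:30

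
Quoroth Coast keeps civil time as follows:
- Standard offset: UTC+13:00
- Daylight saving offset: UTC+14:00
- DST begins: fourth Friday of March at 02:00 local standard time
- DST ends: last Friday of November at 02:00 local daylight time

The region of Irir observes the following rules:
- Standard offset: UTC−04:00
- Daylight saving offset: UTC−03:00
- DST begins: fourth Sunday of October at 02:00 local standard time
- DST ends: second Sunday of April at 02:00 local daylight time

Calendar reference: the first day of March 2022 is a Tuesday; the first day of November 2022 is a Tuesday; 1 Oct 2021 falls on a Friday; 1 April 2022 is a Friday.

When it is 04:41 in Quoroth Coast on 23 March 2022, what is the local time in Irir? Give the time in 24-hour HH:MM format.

12:41

1 March 2022 is a Tuesday, so the first Friday is March 4 and the fourth is March 25.
1 November 2022 is a Tuesday, so Fridays fall on 4, 11, 18, 25; the last is November 25.
23 March 2022 is outside the daylight-saving period (25 March – 25 November), so Quoroth Coast is on standard time, UTC+13:00.
04:41 Quoroth Coast − 13h = 15:41 UTC (rolling into the previous day, 22 March 2022).
1 October 2021 is a Friday, so the first Sunday is October 3 and the fourth is October 24.
1 April 2022 is a Friday, so the first Sunday is April 3 and the second is April 10.
At the standard offset (UTC−04:00), 15:41 UTC − 4h = 11:41 Irir standard time.
Daylight saving runs 24 October 2021 – 10 April 2022; the standard-time date in Irir, 22 March 2022, is inside that window, so Irir is at UTC−03:00.
15:41 UTC − 3h = 12:41 Irir.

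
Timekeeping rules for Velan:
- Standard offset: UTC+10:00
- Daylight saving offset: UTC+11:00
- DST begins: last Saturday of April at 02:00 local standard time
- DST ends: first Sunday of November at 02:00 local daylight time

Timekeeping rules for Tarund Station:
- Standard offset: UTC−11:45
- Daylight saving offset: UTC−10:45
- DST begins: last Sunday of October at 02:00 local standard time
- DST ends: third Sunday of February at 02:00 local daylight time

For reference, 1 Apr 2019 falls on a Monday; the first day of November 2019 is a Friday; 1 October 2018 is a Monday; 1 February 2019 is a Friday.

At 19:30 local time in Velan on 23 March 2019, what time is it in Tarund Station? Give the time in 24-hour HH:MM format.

1 April 2019 is a Monday, so Saturdays fall on 6, 13, 20, 27; the last is April 27.
1 November 2019 is a Friday, so the first Sunday is November 3.
Daylight saving runs 27 April – 3 November; 23 March 2019 is outside that window, so Velan is on standard time at UTC+10:00.
19:30 Velan − 10h = 09:30 UTC.
1 October 2018 is a Monday, so Sundays fall on 7, 14, 21, 28; the last is October 28.
1 February 2019 is a Friday, so the first Sunday is February 3 and the third is February 17.
At the standard offset (UTC−11:45), 09:30 UTC − 11h45m = 21:45 Tarund Station standard time (rolling into the previous day, 22 March 2019).
The standard-time date in Tarund Station, 22 March 2019, does not fall between 28 October 2018 and 17 February 2019, so daylight saving is not in effect and Tarund Station is at UTC−11:45.
09:30 UTC − 11h45m = 21:45 Tarund Station (rolling into the previous day, 22 March 2019).

21:45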